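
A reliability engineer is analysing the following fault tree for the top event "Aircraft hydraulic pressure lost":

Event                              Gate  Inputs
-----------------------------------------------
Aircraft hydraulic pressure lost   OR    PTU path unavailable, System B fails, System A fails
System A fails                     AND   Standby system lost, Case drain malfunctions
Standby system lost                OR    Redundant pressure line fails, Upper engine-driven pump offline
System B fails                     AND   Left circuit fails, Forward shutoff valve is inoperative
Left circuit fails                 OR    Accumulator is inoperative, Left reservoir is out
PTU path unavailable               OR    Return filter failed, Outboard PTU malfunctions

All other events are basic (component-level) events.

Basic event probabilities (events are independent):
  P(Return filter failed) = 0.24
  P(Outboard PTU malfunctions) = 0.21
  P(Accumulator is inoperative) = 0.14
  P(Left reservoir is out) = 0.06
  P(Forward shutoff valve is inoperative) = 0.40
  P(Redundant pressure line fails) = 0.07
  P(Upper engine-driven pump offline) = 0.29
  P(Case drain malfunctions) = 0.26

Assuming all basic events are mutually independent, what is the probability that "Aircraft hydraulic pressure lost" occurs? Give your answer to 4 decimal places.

P(PTU path unavailable) [OR] = 1 − (1−0.24) × (1−0.21) = 0.399600
P(Left circuit fails) [OR] = 1 − (1−0.14) × (1−0.06) = 0.191600
P(System B fails) [AND] = 0.191600 × 0.40 = 0.076640
P(Standby system lost) [OR] = 1 − (1−0.07) × (1−0.29) = 0.339700
P(System A fails) [AND] = 0.339700 × 0.26 = 0.088322
P(Aircraft hydraulic pressure lost) [OR] = 1 − (1−0.399600) × (1−0.076640) × (1−0.088322) = 0.494579
Rounded to 4 decimal places: P(Aircraft hydraulic pressure lost) ≈ 0.4946.

0.4946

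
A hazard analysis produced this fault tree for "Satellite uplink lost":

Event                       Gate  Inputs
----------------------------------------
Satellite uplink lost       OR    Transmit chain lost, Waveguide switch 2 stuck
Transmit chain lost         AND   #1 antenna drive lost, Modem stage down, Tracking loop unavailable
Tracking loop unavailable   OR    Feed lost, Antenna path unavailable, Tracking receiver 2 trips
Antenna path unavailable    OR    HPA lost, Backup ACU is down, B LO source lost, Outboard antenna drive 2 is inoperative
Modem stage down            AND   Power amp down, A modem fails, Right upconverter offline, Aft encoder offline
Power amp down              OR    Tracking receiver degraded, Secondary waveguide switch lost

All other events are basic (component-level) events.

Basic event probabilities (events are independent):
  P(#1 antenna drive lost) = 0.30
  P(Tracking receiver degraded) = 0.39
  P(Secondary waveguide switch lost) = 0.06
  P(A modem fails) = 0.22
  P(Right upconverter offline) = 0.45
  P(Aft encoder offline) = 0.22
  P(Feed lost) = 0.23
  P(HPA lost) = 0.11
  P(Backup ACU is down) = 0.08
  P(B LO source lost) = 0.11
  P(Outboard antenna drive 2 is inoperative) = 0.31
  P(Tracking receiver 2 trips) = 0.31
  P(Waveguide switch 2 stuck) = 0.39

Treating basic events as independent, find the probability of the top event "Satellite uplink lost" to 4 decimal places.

0.3912

P(Power amp down) [OR] = 1 − (1−0.39) × (1−0.06) = 0.426600
P(Modem stage down) [AND] = 0.426600 × 0.22 × 0.45 × 0.22 = 0.009291
P(Antenna path unavailable) [OR] = 1 − (1−0.11) × (1−0.08) × (1−0.11) × (1−0.31) = 0.497175
P(Tracking loop unavailable) [OR] = 1 − (1−0.23) × (1−0.497175) × (1−0.31) = 0.732849
P(Transmit chain lost) [AND] = 0.30 × 0.009291 × 0.732849 = 0.002043
P(Satellite uplink lost) [OR] = 1 − (1−0.002043) × (1−0.39) = 0.391246
Rounded to 4 decimal places: P(Satellite uplink lost) ≈ 0.3912.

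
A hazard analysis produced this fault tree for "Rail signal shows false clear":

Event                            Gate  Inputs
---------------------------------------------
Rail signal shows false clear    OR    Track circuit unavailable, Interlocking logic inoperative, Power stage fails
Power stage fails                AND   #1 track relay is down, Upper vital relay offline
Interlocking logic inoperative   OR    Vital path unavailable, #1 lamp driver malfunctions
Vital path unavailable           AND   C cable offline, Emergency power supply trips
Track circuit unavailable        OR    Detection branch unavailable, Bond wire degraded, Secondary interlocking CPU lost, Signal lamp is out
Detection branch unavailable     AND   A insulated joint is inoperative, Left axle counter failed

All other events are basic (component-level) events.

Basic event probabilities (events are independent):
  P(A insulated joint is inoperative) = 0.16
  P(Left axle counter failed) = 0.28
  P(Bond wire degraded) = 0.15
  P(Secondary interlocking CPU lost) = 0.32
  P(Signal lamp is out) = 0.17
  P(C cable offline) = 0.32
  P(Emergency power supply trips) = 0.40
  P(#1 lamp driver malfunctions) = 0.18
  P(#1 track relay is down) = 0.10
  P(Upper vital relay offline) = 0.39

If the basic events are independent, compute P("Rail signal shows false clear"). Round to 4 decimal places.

P(Detection branch unavailable) [AND] = 0.16 × 0.28 = 0.044800
P(Track circuit unavailable) [OR] = 1 − (1−0.044800) × (1−0.15) × (1−0.32) × (1−0.17) = 0.541752
P(Vital path unavailable) [AND] = 0.32 × 0.40 = 0.128000
P(Interlocking logic inoperative) [OR] = 1 − (1−0.128000) × (1−0.18) = 0.284960
P(Power stage fails) [AND] = 0.10 × 0.39 = 0.039000
P(Rail signal shows false clear) [OR] = 1 − (1−0.541752) × (1−0.284960) × (1−0.039000) = 0.685113
Rounded to 4 decimal places: P(Rail signal shows false clear) ≈ 0.6851.

0.6851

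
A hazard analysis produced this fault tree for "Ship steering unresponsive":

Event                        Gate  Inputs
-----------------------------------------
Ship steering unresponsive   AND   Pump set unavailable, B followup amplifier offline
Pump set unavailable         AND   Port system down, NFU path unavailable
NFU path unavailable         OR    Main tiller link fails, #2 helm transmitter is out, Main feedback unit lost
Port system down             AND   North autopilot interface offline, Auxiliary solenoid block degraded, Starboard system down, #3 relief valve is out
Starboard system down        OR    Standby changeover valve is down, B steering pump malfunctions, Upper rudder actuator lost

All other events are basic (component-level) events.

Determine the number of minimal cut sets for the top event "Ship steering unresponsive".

9

Starboard system down [OR]: union of children's cut sets → 3 cut set(s).
Port system down [AND]: one cut set from each child combined → 1 × 1 × 3 × 1 = 3 cut set(s).
NFU path unavailable [OR]: union of children's cut sets → 3 cut set(s).
Pump set unavailable [AND]: one cut set from each child combined → 3 × 3 = 9 cut set(s).
Ship steering unresponsive [AND]: one cut set from each child combined → 9 × 1 = 9 cut set(s).
Minimal cut sets: {#3 relief valve is out, Auxiliary solenoid block degraded, B followup amplifier offline, Main tiller link fails, North autopilot interface offline, Standby changeover valve is down}; {#2 helm transmitter is out, #3 relief valve is out, Auxiliary solenoid block degraded, B followup amplifier offline, North autopilot interface offline, Standby changeover valve is down}; {#3 relief valve is out, Auxiliary solenoid block degraded, B followup amplifier offline, Main feedback unit lost, North autopilot interface offline, Standby changeover valve is down}; {#3 relief valve is out, Auxiliary solenoid block degraded, B followup amplifier offline, B steering pump malfunctions, Main tiller link fails, North autopilot interface offline}; {#2 helm transmitter is out, #3 relief valve is out, Auxiliary solenoid block degraded, B followup amplifier offline, B steering pump malfunctions, North autopilot interface offline}; {#3 relief valve is out, Auxiliary solenoid block degraded, B followup amplifier offline, B steering pump malfunctions, Main feedback unit lost, North autopilot interface offline}; {#3 relief valve is out, Auxiliary solenoid block degraded, B followup amplifier offline, Main tiller link fails, North autopilot interface offline, Upper rudder actuator lost}; {#2 helm transmitter is out, #3 relief valve is out, Auxiliary solenoid block degraded, B followup amplifier offline, North autopilot interface offline, Upper rudder actuator lost}; {#3 relief valve is out, Auxiliary solenoid block degraded, B followup amplifier offline, Main feedback unit lost, North autopilot interface offline, Upper rudder actuator lost}.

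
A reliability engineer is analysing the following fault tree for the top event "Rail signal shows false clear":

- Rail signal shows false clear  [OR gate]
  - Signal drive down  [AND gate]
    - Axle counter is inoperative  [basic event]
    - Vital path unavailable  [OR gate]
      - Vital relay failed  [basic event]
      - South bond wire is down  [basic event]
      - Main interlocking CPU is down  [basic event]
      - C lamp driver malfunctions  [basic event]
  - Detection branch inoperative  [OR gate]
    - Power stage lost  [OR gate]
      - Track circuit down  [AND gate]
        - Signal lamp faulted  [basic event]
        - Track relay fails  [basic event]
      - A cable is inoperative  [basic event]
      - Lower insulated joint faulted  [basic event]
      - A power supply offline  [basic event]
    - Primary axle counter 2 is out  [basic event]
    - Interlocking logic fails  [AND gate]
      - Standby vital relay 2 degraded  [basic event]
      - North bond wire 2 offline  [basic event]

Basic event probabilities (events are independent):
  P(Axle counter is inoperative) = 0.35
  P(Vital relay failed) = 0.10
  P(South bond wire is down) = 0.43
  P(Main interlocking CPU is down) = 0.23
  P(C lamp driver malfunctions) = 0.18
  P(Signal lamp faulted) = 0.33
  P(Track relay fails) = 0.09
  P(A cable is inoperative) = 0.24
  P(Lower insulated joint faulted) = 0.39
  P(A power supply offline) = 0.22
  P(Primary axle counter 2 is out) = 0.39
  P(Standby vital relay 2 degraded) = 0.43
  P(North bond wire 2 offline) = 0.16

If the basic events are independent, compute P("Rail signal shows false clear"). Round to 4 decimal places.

0.8479

P(Vital path unavailable) [OR] = 1 − (1−0.10) × (1−0.43) × (1−0.23) × (1−0.18) = 0.676092
P(Signal drive down) [AND] = 0.35 × 0.676092 = 0.236632
P(Track circuit down) [AND] = 0.33 × 0.09 = 0.029700
P(Power stage lost) [OR] = 1 − (1−0.029700) × (1−0.24) × (1−0.39) × (1−0.22) = 0.649132
P(Interlocking logic fails) [AND] = 0.43 × 0.16 = 0.068800
P(Detection branch inoperative) [OR] = 1 − (1−0.649132) × (1−0.39) × (1−0.068800) = 0.800696
P(Rail signal shows false clear) [OR] = 1 − (1−0.236632) × (1−0.800696) = 0.847858
Rounded to 4 decimal places: P(Rail signal shows false clear) ≈ 0.8479.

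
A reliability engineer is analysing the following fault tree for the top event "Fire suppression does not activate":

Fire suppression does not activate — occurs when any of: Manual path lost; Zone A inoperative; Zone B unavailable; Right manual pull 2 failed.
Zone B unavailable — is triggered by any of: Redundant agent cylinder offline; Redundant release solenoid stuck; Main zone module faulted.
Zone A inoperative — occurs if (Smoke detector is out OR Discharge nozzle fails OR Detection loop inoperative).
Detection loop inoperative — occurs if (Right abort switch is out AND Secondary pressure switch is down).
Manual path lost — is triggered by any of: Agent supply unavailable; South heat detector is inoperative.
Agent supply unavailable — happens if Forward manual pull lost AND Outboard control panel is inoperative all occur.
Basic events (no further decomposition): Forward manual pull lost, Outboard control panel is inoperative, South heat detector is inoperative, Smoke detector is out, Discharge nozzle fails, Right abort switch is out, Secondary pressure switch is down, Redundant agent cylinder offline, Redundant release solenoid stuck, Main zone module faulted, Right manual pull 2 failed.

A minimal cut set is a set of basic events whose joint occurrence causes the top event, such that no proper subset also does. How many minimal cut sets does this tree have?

Agent supply unavailable [AND]: one cut set from each child combined → 1 × 1 = 1 cut set(s).
Manual path lost [OR]: union of children's cut sets → 2 cut set(s).
Detection loop inoperative [AND]: one cut set from each child combined → 1 × 1 = 1 cut set(s).
Zone A inoperative [OR]: union of children's cut sets → 3 cut set(s).
Zone B unavailable [OR]: union of children's cut sets → 3 cut set(s).
Fire suppression does not activate [OR]: union of children's cut sets → 9 cut set(s).
Minimal cut sets: {Forward manual pull lost, Outboard control panel is inoperative}; {South heat detector is inoperative}; {Smoke detector is out}; {Discharge nozzle fails}; {Right abort switch is out, Secondary pressure switch is down}; {Redundant agent cylinder offline}; {Redundant release solenoid stuck}; {Main zone module faulted}; {Right manual pull 2 failed}.

9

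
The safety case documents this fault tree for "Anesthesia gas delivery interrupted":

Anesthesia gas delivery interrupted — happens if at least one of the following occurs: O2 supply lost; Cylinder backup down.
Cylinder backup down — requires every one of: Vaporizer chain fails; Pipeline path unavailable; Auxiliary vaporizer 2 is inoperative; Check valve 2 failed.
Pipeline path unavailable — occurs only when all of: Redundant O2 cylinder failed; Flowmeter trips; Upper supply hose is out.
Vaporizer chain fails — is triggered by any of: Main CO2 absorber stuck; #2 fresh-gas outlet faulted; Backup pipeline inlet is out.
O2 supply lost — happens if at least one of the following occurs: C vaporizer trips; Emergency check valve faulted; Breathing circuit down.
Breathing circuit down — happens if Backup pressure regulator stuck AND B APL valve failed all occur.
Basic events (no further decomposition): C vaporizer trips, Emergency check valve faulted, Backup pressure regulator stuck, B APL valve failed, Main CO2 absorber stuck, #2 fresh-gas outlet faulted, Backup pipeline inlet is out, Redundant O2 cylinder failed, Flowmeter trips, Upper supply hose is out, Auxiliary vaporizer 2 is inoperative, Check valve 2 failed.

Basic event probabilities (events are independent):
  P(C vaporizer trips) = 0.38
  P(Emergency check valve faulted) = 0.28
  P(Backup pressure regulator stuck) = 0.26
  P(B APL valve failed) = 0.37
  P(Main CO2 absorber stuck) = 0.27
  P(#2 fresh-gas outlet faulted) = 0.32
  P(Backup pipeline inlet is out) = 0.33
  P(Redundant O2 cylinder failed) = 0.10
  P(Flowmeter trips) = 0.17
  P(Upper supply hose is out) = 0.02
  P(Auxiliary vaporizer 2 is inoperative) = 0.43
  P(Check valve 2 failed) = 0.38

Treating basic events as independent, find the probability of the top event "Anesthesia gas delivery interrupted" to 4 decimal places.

0.5966

P(Breathing circuit down) [AND] = 0.26 × 0.37 = 0.096200
P(O2 supply lost) [OR] = 1 − (1−0.38) × (1−0.28) × (1−0.096200) = 0.596544
P(Vaporizer chain fails) [OR] = 1 − (1−0.27) × (1−0.32) × (1−0.33) = 0.667412
P(Pipeline path unavailable) [AND] = 0.10 × 0.17 × 0.02 = 0.000340
P(Cylinder backup down) [AND] = 0.667412 × 0.000340 × 0.43 × 0.38 = 0.000037
P(Anesthesia gas delivery interrupted) [OR] = 1 − (1−0.596544) × (1−0.000037) = 0.596559
Rounded to 4 decimal places: P(Anesthesia gas delivery interrupted) ≈ 0.5966.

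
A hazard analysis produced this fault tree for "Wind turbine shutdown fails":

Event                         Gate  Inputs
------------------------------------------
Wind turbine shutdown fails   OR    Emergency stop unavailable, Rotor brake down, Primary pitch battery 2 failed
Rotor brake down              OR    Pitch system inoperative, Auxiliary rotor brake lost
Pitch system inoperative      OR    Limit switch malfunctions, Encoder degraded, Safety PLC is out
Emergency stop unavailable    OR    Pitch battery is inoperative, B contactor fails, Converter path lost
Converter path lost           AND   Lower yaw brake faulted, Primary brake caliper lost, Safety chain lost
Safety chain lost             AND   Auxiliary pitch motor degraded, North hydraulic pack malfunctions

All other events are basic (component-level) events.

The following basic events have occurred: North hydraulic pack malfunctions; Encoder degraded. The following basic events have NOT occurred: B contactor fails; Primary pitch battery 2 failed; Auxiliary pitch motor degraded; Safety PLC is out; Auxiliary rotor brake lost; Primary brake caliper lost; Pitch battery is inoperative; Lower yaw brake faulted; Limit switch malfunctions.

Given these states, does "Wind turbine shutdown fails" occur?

Safety chain lost [AND]: Auxiliary pitch motor degraded=not, North hydraulic pack malfunctions=occurs → not all inputs occur → does not occur.
Converter path lost [AND]: Lower yaw brake faulted=not, Primary brake caliper lost=not, Safety chain lost=not → not all inputs occur → does not occur.
Emergency stop unavailable [OR]: Pitch battery is inoperative=not, B contactor fails=not, Converter path lost=not → no input occurs → does not occur.
Pitch system inoperative [OR]: Limit switch malfunctions=not, Encoder degraded=occurs, Safety PLC is out=not → at least one input occurs → occurs.
Rotor brake down [OR]: Pitch system inoperative=occurs, Auxiliary rotor brake lost=not → at least one input occurs → occurs.
Wind turbine shutdown fails [OR]: Emergency stop unavailable=not, Rotor brake down=occurs, Primary pitch battery 2 failed=not → at least one input occurs → occurs.

Yes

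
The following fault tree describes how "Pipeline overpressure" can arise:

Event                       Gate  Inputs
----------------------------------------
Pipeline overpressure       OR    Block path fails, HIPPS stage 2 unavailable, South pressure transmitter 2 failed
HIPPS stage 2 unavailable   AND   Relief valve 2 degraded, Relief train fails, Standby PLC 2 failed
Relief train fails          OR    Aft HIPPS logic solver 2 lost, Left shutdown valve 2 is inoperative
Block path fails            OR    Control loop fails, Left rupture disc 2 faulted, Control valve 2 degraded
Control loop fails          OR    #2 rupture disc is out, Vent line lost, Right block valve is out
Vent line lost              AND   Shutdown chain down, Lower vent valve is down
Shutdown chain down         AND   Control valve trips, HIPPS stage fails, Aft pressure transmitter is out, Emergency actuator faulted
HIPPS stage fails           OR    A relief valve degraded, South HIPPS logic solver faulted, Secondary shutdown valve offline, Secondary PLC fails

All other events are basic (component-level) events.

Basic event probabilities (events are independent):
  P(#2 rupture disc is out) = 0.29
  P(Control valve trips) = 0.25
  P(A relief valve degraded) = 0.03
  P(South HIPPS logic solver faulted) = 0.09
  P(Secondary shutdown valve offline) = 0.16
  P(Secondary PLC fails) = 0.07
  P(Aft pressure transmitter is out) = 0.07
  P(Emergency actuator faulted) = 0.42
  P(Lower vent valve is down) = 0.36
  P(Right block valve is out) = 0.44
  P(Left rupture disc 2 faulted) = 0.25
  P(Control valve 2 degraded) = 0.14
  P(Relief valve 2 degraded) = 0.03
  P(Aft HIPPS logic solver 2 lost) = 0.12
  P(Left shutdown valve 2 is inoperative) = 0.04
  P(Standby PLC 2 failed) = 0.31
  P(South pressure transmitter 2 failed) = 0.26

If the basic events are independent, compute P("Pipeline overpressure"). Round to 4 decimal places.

P(HIPPS stage fails) [OR] = 1 − (1−0.03) × (1−0.09) × (1−0.16) × (1−0.07) = 0.310435
P(Shutdown chain down) [AND] = 0.25 × 0.310435 × 0.07 × 0.42 = 0.002282
P(Vent line lost) [AND] = 0.002282 × 0.36 = 0.000822
P(Control loop fails) [OR] = 1 − (1−0.29) × (1−0.000822) × (1−0.44) = 0.602727
P(Block path fails) [OR] = 1 − (1−0.602727) × (1−0.25) × (1−0.14) = 0.743759
P(Relief train fails) [OR] = 1 − (1−0.12) × (1−0.04) = 0.155200
P(HIPPS stage 2 unavailable) [AND] = 0.03 × 0.155200 × 0.31 = 0.001443
P(Pipeline overpressure) [OR] = 1 − (1−0.743759) × (1−0.001443) × (1−0.26) = 0.810655
Rounded to 4 decimal places: P(Pipeline overpressure) ≈ 0.8107.

0.8107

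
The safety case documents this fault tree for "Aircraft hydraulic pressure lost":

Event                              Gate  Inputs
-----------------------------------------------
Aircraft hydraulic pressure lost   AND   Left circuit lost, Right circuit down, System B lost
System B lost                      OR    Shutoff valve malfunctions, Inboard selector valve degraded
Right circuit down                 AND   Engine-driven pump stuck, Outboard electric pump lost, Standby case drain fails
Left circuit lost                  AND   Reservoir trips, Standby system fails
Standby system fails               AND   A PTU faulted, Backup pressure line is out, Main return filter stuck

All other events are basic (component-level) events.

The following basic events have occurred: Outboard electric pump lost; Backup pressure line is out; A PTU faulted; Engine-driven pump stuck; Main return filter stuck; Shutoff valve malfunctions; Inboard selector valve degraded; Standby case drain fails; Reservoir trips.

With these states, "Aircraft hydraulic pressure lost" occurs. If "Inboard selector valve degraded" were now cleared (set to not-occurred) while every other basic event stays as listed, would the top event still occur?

Yes

Counterfactual: set "Inboard selector valve degraded" to not occurred.
Standby system fails [AND]: A PTU faulted=occurs, Backup pressure line is out=occurs, Main return filter stuck=occurs → all inputs occur → occurs.
Left circuit lost [AND]: Reservoir trips=occurs, Standby system fails=occurs → all inputs occur → occurs.
Right circuit down [AND]: Engine-driven pump stuck=occurs, Outboard electric pump lost=occurs, Standby case drain fails=occurs → all inputs occur → occurs.
System B lost [OR]: Shutoff valve malfunctions=occurs, Inboard selector valve degraded=not → at least one input occurs → occurs.
Aircraft hydraulic pressure lost [AND]: Left circuit lost=occurs, Right circuit down=occurs, System B lost=occurs → all inputs occur → occurs.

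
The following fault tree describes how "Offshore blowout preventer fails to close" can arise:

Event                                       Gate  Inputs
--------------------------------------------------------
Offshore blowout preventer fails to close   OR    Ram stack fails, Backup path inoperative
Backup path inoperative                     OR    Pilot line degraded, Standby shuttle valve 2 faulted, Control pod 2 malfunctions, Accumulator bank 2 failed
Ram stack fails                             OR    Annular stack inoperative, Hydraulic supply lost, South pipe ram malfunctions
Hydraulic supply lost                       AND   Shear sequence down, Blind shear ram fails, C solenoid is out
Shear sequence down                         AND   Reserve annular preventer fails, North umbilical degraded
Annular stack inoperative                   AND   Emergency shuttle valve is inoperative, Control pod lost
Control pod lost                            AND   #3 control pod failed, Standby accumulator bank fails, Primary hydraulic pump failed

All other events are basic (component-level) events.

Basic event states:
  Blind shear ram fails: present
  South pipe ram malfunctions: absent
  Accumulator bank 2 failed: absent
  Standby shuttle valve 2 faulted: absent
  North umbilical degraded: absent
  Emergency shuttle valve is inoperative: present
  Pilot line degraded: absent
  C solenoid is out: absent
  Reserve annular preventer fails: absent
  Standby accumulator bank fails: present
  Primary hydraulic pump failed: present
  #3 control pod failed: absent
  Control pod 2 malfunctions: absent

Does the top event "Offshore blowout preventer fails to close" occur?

No

Control pod lost [AND]: #3 control pod failed=not, Standby accumulator bank fails=occurs, Primary hydraulic pump failed=occurs → not all inputs occur → does not occur.
Annular stack inoperative [AND]: Emergency shuttle valve is inoperative=occurs, Control pod lost=not → not all inputs occur → does not occur.
Shear sequence down [AND]: Reserve annular preventer fails=not, North umbilical degraded=not → not all inputs occur → does not occur.
Hydraulic supply lost [AND]: Shear sequence down=not, Blind shear ram fails=occurs, C solenoid is out=not → not all inputs occur → does not occur.
Ram stack fails [OR]: Annular stack inoperative=not, Hydraulic supply lost=not, South pipe ram malfunctions=not → no input occurs → does not occur.
Backup path inoperative [OR]: Pilot line degraded=not, Standby shuttle valve 2 faulted=not, Control pod 2 malfunctions=not, Accumulator bank 2 failed=not → no input occurs → does not occur.
Offshore blowout preventer fails to close [OR]: Ram stack fails=not, Backup path inoperative=not → no input occurs → does not occur.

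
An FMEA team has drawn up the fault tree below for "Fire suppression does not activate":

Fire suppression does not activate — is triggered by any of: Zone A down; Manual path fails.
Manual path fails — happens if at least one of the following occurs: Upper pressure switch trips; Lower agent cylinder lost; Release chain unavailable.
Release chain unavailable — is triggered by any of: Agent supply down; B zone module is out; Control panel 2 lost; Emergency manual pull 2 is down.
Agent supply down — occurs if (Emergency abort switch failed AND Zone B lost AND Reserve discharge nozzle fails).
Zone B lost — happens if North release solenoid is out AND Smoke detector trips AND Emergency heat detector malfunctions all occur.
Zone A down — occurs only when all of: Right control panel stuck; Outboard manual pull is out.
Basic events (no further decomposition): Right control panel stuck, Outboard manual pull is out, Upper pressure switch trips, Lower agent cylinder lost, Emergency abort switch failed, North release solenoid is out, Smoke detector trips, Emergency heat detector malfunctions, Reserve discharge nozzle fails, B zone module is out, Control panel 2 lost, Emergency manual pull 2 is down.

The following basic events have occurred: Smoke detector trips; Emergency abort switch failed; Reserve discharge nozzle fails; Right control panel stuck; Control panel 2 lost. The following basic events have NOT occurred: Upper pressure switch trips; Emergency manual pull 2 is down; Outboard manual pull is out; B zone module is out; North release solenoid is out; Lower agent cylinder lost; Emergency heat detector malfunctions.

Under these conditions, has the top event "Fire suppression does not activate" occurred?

Zone A down [AND]: Right control panel stuck=occurs, Outboard manual pull is out=not → not all inputs occur → does not occur.
Zone B lost [AND]: North release solenoid is out=not, Smoke detector trips=occurs, Emergency heat detector malfunctions=not → not all inputs occur → does not occur.
Agent supply down [AND]: Emergency abort switch failed=occurs, Zone B lost=not, Reserve discharge nozzle fails=occurs → not all inputs occur → does not occur.
Release chain unavailable [OR]: Agent supply down=not, B zone module is out=not, Control panel 2 lost=occurs, Emergency manual pull 2 is down=not → at least one input occurs → occurs.
Manual path fails [OR]: Upper pressure switch trips=not, Lower agent cylinder lost=not, Release chain unavailable=occurs → at least one input occurs → occurs.
Fire suppression does not activate [OR]: Zone A down=not, Manual path fails=occurs → at least one input occurs → occurs.

Yes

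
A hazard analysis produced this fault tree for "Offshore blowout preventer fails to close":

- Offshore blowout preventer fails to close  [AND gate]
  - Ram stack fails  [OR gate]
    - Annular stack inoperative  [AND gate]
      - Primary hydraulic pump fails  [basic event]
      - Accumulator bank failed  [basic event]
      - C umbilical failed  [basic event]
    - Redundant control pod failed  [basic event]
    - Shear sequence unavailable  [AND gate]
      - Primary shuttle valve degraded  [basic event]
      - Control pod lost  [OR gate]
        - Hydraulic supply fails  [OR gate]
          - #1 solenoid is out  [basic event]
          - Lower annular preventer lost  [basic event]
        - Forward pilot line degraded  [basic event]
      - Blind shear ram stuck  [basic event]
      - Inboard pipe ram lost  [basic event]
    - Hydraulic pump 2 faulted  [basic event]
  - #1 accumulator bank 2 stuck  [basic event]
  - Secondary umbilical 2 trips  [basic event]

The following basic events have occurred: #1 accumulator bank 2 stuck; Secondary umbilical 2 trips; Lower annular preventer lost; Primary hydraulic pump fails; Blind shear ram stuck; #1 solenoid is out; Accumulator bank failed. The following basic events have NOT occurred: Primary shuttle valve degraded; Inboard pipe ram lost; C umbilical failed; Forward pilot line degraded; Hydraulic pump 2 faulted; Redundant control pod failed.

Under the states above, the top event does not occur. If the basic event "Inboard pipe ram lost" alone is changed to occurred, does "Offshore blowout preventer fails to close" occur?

Counterfactual: set "Inboard pipe ram lost" to occurred.
Annular stack inoperative [AND]: Primary hydraulic pump fails=occurs, Accumulator bank failed=occurs, C umbilical failed=not → not all inputs occur → does not occur.
Hydraulic supply fails [OR]: #1 solenoid is out=occurs, Lower annular preventer lost=occurs → at least one input occurs → occurs.
Control pod lost [OR]: Hydraulic supply fails=occurs, Forward pilot line degraded=not → at least one input occurs → occurs.
Shear sequence unavailable [AND]: Primary shuttle valve degraded=not, Control pod lost=occurs, Blind shear ram stuck=occurs, Inboard pipe ram lost=occurs → not all inputs occur → does not occur.
Ram stack fails [OR]: Annular stack inoperative=not, Redundant control pod failed=not, Shear sequence unavailable=not, Hydraulic pump 2 faulted=not → no input occurs → does not occur.
Offshore blowout preventer fails to close [AND]: Ram stack fails=not, #1 accumulator bank 2 stuck=occurs, Secondary umbilical 2 trips=occurs → not all inputs occur → does not occur.

No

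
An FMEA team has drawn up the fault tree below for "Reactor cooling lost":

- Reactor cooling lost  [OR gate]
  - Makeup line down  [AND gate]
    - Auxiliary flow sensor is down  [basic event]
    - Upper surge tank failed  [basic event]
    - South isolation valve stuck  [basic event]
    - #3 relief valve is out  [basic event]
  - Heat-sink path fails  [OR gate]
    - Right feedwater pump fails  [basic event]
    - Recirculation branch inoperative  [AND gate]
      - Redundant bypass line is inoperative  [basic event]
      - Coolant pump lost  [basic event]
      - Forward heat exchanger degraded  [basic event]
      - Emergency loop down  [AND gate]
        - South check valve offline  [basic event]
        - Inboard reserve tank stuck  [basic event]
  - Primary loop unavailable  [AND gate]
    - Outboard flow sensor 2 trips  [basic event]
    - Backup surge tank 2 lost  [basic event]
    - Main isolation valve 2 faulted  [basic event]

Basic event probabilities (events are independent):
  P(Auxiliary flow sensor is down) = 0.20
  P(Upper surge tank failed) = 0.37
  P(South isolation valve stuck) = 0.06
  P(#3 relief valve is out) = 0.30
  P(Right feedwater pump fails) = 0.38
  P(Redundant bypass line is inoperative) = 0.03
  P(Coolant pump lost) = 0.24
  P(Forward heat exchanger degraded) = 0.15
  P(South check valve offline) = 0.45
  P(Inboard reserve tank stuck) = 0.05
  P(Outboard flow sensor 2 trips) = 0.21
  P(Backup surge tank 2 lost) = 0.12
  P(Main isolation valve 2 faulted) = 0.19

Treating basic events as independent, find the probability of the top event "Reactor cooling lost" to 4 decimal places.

0.3838

P(Makeup line down) [AND] = 0.20 × 0.37 × 0.06 × 0.30 = 0.001332
P(Emergency loop down) [AND] = 0.45 × 0.05 = 0.022500
P(Recirculation branch inoperative) [AND] = 0.03 × 0.24 × 0.15 × 0.022500 = 0.000024
P(Heat-sink path fails) [OR] = 1 − (1−0.38) × (1−0.000024) = 0.380015
P(Primary loop unavailable) [AND] = 0.21 × 0.12 × 0.19 = 0.004788
P(Reactor cooling lost) [OR] = 1 − (1−0.001332) × (1−0.380015) × (1−0.004788) = 0.383805
Rounded to 4 decimal places: P(Reactor cooling lost) ≈ 0.3838.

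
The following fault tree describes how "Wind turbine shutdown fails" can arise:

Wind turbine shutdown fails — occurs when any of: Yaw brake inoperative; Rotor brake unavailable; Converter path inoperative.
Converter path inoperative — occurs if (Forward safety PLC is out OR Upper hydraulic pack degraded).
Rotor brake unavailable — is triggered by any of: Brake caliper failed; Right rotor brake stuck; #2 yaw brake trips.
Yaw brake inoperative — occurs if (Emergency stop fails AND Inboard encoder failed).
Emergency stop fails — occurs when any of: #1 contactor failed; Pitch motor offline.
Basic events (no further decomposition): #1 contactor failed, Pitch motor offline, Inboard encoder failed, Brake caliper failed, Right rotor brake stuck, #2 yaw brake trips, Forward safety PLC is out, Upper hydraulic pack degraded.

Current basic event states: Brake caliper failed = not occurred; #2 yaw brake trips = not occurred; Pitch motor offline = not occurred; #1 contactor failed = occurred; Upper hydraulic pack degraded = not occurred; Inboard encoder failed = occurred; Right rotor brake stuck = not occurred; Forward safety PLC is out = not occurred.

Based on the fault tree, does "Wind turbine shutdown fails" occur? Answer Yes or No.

Yes

Emergency stop fails [OR]: #1 contactor failed=occurs, Pitch motor offline=not → at least one input occurs → occurs.
Yaw brake inoperative [AND]: Emergency stop fails=occurs, Inboard encoder failed=occurs → all inputs occur → occurs.
Rotor brake unavailable [OR]: Brake caliper failed=not, Right rotor brake stuck=not, #2 yaw brake trips=not → no input occurs → does not occur.
Converter path inoperative [OR]: Forward safety PLC is out=not, Upper hydraulic pack degraded=not → no input occurs → does not occur.
Wind turbine shutdown fails [OR]: Yaw brake inoperative=occurs, Rotor brake unavailable=not, Converter path inoperative=not → at least one input occurs → occurs.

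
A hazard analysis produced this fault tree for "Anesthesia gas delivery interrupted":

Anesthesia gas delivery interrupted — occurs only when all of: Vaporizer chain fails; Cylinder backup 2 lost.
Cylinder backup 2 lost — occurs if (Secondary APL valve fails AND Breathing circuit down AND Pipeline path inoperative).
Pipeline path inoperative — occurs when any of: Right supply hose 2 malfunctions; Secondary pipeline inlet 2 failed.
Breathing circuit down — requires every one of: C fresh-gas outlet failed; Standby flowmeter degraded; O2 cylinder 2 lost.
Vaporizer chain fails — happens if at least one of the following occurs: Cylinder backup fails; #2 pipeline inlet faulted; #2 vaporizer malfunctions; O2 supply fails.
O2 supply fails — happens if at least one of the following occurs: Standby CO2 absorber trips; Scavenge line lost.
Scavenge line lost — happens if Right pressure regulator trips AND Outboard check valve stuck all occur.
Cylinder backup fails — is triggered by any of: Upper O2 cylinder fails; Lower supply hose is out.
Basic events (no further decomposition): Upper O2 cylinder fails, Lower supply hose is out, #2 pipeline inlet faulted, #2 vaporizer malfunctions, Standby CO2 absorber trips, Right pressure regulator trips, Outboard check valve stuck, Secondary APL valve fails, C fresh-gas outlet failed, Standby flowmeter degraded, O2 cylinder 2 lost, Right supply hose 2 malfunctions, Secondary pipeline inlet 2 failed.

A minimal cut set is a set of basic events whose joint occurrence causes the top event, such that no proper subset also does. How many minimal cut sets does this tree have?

12

Cylinder backup fails [OR]: union of children's cut sets → 2 cut set(s).
Scavenge line lost [AND]: one cut set from each child combined → 1 × 1 = 1 cut set(s).
O2 supply fails [OR]: union of children's cut sets → 2 cut set(s).
Vaporizer chain fails [OR]: union of children's cut sets → 6 cut set(s).
Breathing circuit down [AND]: one cut set from each child combined → 1 × 1 × 1 = 1 cut set(s).
Pipeline path inoperative [OR]: union of children's cut sets → 2 cut set(s).
Cylinder backup 2 lost [AND]: one cut set from each child combined → 1 × 1 × 2 = 2 cut set(s).
Anesthesia gas delivery interrupted [AND]: one cut set from each child combined → 6 × 2 = 12 cut set(s).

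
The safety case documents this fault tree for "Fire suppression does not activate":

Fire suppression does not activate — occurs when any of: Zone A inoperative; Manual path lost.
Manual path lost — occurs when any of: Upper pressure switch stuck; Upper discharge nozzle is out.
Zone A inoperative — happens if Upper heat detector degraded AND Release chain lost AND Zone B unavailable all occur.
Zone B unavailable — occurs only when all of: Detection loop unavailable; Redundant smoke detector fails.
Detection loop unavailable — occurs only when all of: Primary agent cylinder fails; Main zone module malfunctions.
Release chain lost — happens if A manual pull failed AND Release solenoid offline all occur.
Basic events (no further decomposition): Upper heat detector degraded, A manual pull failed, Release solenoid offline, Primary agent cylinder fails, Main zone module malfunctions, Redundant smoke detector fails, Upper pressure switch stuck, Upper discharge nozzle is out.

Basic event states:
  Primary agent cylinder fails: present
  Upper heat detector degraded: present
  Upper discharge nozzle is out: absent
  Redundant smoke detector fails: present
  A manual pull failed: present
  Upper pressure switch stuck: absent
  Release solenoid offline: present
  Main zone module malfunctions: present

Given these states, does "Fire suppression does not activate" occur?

Release chain lost [AND]: A manual pull failed=occurs, Release solenoid offline=occurs → all inputs occur → occurs.
Detection loop unavailable [AND]: Primary agent cylinder fails=occurs, Main zone module malfunctions=occurs → all inputs occur → occurs.
Zone B unavailable [AND]: Detection loop unavailable=occurs, Redundant smoke detector fails=occurs → all inputs occur → occurs.
Zone A inoperative [AND]: Upper heat detector degraded=occurs, Release chain lost=occurs, Zone B unavailable=occurs → all inputs occur → occurs.
Manual path lost [OR]: Upper pressure switch stuck=not, Upper discharge nozzle is out=not → no input occurs → does not occur.
Fire suppression does not activate [OR]: Zone A inoperative=occurs, Manual path lost=not → at least one input occurs → occurs.

Yes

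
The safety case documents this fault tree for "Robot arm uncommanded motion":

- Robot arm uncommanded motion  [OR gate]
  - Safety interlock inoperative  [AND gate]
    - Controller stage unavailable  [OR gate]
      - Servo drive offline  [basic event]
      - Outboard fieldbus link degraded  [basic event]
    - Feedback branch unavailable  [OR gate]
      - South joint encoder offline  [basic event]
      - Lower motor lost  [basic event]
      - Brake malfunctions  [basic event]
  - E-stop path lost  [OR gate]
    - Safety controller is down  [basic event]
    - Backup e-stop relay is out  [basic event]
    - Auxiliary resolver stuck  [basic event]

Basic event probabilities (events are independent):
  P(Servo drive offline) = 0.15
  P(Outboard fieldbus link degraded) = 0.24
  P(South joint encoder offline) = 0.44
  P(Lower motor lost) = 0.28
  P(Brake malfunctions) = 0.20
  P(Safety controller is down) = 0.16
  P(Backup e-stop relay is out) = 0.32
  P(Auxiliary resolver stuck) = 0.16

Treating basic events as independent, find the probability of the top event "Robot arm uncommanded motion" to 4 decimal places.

0.6353

P(Controller stage unavailable) [OR] = 1 − (1−0.15) × (1−0.24) = 0.354000
P(Feedback branch unavailable) [OR] = 1 − (1−0.44) × (1−0.28) × (1−0.20) = 0.677440
P(Safety interlock inoperative) [AND] = 0.354000 × 0.677440 = 0.239814
P(E-stop path lost) [OR] = 1 − (1−0.16) × (1−0.32) × (1−0.16) = 0.520192
P(Robot arm uncommanded motion) [OR] = 1 − (1−0.239814) × (1−0.520192) = 0.635257
Rounded to 4 decimal places: P(Robot arm uncommanded motion) ≈ 0.6353.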